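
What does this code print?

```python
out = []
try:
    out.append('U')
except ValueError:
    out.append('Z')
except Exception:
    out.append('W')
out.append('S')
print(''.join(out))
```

Execution trace: 'U' (try body, no exception) → 'S' (after the try/except). Output: US

Answer: US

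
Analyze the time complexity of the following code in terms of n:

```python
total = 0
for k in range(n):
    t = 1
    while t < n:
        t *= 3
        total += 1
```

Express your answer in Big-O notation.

Each loop level contributes: n × log n. Multiplying the contributions gives O(n log n).

Answer: O(n log n)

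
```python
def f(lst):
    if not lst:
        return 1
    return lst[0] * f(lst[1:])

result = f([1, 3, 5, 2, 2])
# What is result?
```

Product over [1, 3, 5, 2, 2] = 1 * 3 * 5 * 2 * 2 = 60

Answer: 60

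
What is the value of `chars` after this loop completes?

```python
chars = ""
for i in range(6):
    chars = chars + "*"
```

Repeat '*' 6 times
`chars` takes the values: "" → "*" → "**" → "***" → "****" → "*****" → "******"

Answer: "******"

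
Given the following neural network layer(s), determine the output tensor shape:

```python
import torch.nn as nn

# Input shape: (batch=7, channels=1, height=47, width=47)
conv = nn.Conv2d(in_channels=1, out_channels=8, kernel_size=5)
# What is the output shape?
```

Input: (7, 1, 47, 47) -> Output: (7, 8, 43, 43)

Answer: (7, 8, 43, 43)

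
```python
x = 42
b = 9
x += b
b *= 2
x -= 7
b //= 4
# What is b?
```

Trace:
`x = 42` → x = 42
`b = 9` → b = 9
`x += b` → x = 51
`b *= 2` → b = 18
`x -= 7` → x = 44
`b //= 4` → b = 4
So b = 4

Answer: 4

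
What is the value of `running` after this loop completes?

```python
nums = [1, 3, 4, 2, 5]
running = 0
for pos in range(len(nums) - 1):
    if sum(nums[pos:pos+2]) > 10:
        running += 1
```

Count windows with sum > 10
`running` takes the values: 0

Answer: 0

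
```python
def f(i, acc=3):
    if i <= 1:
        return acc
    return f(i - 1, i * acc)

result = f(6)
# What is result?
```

Accumulator trace (n, acc): (6, 3) -> (5, 18) -> (4, 90) -> (3, 360) -> (2, 1080) -> (1, 2160) -> return 2160

Answer: 2160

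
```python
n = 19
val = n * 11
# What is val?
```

Trace:
`n = 19` → n = 19
`val = n * 11` → val = 209
So val = 209

Answer: 209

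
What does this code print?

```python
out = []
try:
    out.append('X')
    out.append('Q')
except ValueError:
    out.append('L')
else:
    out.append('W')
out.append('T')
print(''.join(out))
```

Execution trace: 'X' (try body) → 'Q' (try body, no exception) → 'W' (else) → 'T' (after the try/except). Output: XQWT

Answer: XQWT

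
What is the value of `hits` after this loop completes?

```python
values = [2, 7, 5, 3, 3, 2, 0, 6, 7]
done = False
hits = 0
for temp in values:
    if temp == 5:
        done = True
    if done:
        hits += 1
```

Count elements after first 5 in [2, 7, 5, 3, 3, 2, 0, 6, 7]
`hits` takes the values: 0 → 1 → 2 → 3 → 4 → 5 → 6 → 7

Answer: 7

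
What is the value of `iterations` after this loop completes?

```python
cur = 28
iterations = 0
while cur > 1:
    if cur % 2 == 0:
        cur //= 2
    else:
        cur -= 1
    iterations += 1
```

Steps to reduce 28 to 1
`iterations` takes the values: 0 → 1 → 2 → 3 → 4 → 5 → 6

Answer: 6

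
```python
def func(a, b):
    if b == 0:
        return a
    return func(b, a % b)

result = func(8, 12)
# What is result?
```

func(8, 12) -> func(12, 8) -> func(8, 4) -> func(4, 0) -> 4

Answer: 4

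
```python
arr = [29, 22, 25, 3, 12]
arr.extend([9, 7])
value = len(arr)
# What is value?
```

Trace:
`arr = [29, 22, 25, 3, 12]` → arr = [29, 22, 25, 3, 12]
`arr.extend([9, 7])` → arr = [29, 22, 25, 3, 12, 9, 7]
`value = len(arr)` → value = 7
So value = 7

Answer: 7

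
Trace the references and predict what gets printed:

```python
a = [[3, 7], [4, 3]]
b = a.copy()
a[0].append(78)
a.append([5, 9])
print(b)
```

Key concept: shallow copy with nested lists.
Step by step:
`a = [[3, 7], [4, 3]]` → a = [[3, 7], [4, 3]]
`b = a.copy()` → b = [[3, 7], [4, 3]]
`a[0].append(78)` → a = [[3, 7, 78], [4, 3]]; b = [[3, 7, 78], [4, 3]]
`a.append([5, 9])` → a = [[3, 7, 78], [4, 3], [5, 9]]
`print(b)` → prints [[3, 7, 78], [4, 3]]

Answer: [[3, 7, 78], [4, 3]]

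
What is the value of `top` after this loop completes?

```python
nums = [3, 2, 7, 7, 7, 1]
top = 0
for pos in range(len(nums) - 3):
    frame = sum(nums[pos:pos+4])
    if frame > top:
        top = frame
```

Max sum of 4-element window in [3, 2, 7, 7, 7, 1]
`top` takes the values: 0 → 19 → 23

Answer: 23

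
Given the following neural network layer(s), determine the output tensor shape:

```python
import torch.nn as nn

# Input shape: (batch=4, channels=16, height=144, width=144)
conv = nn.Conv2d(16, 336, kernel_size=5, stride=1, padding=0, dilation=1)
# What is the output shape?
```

Input: (4, 16, 144, 144) -> Output: (4, 336, 140, 140)

Answer: (4, 336, 140, 140)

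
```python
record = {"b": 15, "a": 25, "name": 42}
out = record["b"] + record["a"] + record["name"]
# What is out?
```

Trace:
`record = {"b": 15, "a": 25, "name": 42}` → record = {'b': 15, 'a': 25, 'name': 42}
`out = record["b"] + record["a"] + record["name"]` → out = 82
So out = 82

Answer: 82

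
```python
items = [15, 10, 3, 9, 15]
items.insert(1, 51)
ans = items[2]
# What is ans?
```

Trace:
`items = [15, 10, 3, 9, 15]` → items = [15, 10, 3, 9, 15]
`items.insert(1, 51)` → items = [15, 51, 10, 3, 9, 15]
`ans = items[2]` → ans = 10
So ans = 10

Answer: 10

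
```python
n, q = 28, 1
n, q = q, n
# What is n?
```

Trace:
`n, q = 28, 1` → n = 28; q = 1
`n, q = q, n` → n = 1; q = 28
So n = 1

Answer: 1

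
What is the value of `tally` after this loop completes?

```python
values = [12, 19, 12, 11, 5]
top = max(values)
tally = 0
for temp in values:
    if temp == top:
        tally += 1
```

Count of max value 19 in [12, 19, 12, 11, 5]
`tally` takes the values: 0 → 1

Answer: 1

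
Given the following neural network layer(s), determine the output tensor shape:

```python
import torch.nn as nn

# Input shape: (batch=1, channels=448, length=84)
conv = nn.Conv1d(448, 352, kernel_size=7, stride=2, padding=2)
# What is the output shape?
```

Input: (1, 448, 84) -> Output: (1, 352, 41)

Answer: (1, 352, 41)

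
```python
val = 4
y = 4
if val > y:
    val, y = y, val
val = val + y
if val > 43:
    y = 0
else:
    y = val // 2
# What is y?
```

Trace:
`val = 4` → val = 4
`y = 4` → y = 4
`if val > y: ...` → val > y is False → no variable changes
`val = val + y` → val = 8
`if val > 43: ...` → val > 43 is False, take else branch → no variable changes
So y = 4

Answer: 4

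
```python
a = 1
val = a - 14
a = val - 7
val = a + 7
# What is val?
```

Trace:
`a = 1` → a = 1
`val = a - 14` → val = -13
`a = val - 7` → a = -20
`val = a + 7` → val = -13
So val = -13

Answer: -13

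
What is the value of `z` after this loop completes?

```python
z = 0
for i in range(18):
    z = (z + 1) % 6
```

Increment mod 6, 18 times = 0
`z` takes the values: 0 → 1 → 2 → 3 → 4 → 5 → 0 → 1 → 2 → 3 → 4 → 5 → 0 → 1 → 2 → 3 → 4 → 5 → 0

Answer: 0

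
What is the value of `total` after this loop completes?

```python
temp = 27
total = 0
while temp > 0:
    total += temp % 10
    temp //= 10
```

Sum digits of 27
`total` takes the values: 0 → 7 → 9

Answer: 9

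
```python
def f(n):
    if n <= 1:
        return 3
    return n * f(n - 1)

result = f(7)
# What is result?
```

f(7) = 7 * 6 * 5 * 4 * 3 * 2 * 3 = 15120

Answer: 15120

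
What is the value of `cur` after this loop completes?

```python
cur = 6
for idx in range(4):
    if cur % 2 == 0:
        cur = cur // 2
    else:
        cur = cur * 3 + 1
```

Collatz-style transformation from 6
`cur` takes the values: 6 → 3 → 10 → 5 → 16

Answer: 16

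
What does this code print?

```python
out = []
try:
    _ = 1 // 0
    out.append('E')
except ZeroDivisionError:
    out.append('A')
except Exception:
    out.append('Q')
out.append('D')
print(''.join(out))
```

Execution trace: 'A' (except ZeroDivisionError) → 'D' (after the try/except). Output: AD

Answer: AD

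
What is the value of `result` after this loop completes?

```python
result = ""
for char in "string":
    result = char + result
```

Reverse 'string'
`result` takes the values: "" → "s" → "ts" → "rts" → "irts" → "nirts" → "gnirts"

Answer: "gnirts"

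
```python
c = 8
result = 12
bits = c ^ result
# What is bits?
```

Trace:
`c = 8` → c = 8
`result = 12` → result = 12
`bits = c ^ result` → bits = 4
So bits = 4

Answer: 4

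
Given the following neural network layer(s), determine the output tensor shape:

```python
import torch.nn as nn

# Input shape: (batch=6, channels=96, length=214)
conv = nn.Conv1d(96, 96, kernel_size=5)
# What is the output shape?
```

Input: (6, 96, 214) -> Output: (6, 96, 210)

Answer: (6, 96, 210)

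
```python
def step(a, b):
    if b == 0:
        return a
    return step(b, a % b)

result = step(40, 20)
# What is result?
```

step(40, 20) -> step(20, 0) -> 20

Answer: 20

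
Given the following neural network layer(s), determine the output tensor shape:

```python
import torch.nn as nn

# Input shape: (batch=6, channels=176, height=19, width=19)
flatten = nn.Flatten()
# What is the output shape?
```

Input: (6, 176, 19, 19) -> Output: (6, 63536)

Answer: (6, 63536)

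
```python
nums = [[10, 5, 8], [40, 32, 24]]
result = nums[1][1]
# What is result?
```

Trace:
`nums = [[10, 5, 8], [40, 32, 24]]` → nums = [[10, 5, 8], [40, 32, 24]]
`result = nums[1][1]` → result = 32
So result = 32

Answer: 32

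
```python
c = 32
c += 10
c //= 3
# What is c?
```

Trace:
`c = 32` → c = 32
`c += 10` → c = 42
`c //= 3` → c = 14
So c = 14

Answer: 14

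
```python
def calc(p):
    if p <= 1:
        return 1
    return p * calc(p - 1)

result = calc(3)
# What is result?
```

calc(3) = 3 * 2 * 1 = 6

Answer: 6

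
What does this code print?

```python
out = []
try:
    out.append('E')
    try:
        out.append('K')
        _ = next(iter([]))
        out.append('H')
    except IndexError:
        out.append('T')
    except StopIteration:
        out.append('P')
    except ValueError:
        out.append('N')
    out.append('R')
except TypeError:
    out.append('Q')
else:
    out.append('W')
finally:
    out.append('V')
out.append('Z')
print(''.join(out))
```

Execution trace: 'E' (try body) → 'K' (inner try body) → 'P' (inner except StopIteration) → 'R' (try body, no exception) → 'W' (else) → 'V' (finally) → 'Z' (after the try/except). Output: EKPRWVZ

Answer: EKPRWVZ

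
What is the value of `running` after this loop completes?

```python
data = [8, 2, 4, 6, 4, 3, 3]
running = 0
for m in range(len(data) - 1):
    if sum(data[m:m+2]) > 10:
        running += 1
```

Count windows with sum > 10
`running` takes the values: 0

Answer: 0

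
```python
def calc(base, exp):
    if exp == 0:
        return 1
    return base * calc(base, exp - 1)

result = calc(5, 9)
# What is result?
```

calc(5, 9) = 5 * 5 * 5 * 5 * 5 * 5 * 5 * 5 * 5 = 1953125

Answer: 1953125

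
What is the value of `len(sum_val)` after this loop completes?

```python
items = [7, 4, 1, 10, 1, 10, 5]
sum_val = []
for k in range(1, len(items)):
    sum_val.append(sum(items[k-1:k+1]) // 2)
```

Number of 2-element averages
`sum_val` takes the values: [] → [5] → [5, 2] → [5, 2, 5] → [5, 2, 5, 5] → [5, 2, 5, 5, 5] → [5, 2, 5, 5, 5, 7]
So `len(sum_val)` = 6

Answer: 6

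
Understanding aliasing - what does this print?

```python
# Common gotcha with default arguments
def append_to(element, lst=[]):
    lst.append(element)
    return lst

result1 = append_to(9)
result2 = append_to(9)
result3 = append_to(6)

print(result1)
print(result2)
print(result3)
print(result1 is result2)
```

Key concept: mutable default argument gotcha.
Step by step:
`result1 = append_to(9)` → result1 = [9]
`result2 = append_to(9)` → result1 = [9, 9] (same object as result2); result2 = [9, 9] (same object as result1)
`result3 = append_to(6)` → result1 = [9, 9, 6] (same object as result2, result3); result2 = [9, 9, 6] (same object as result1, result3); result3 = [9, 9, 6] (same object as result1, result2)
`print(result1)` → prints [9, 9, 6]
`print(result2)` → prints [9, 9, 6]
`print(result3)` → prints [9, 9, 6]
`print(result1 is result2)` → prints True

Answer:
[9, 9, 6]
[9, 9, 6]
[9, 9, 6]
True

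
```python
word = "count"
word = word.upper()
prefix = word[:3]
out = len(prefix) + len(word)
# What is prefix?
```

Trace:
`word = "count"` → word = 'count'
`word = word.upper()` → word = 'COUNT'
`prefix = word[:3]` → prefix = 'COU'
`out = len(prefix) + len(word)` → out = 8
So prefix = 'COU'

Answer: 'COU'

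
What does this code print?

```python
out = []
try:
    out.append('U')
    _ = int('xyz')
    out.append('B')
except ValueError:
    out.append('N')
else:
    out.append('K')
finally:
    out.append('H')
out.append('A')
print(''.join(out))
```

Execution trace: 'U' (try body) → 'N' (except ValueError) → 'H' (finally) → 'A' (after the try/except). Output: UNHA

Answer: UNHA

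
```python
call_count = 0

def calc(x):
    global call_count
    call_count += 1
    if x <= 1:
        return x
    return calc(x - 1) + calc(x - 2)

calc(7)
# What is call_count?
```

Calls(x) = 1 + Calls(x-1) + Calls(x-2); Calls(0)=Calls(1)=1. For x=7 this gives 41.

Answer: 41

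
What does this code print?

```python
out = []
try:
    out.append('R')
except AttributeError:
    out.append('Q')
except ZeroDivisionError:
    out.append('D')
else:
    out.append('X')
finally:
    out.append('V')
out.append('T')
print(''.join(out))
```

Execution trace: 'R' (try body, no exception) → 'X' (else) → 'V' (finally) → 'T' (after the try/except). Output: RXVT

Answer: RXVT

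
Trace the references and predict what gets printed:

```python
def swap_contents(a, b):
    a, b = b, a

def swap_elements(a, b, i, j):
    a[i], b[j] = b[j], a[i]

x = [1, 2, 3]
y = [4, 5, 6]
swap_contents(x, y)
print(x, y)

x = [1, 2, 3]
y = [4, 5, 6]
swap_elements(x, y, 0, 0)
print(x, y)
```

Key concept: parameter rebinding vs mutation.
Step by step:
`x = [1, 2, 3]` → x = [1, 2, 3]
`y = [4, 5, 6]` → y = [4, 5, 6]
`swap_contents(x, y)` → no visible change to tracked variables
`print(x, y)` → prints [1, 2, 3] [4, 5, 6]
`x = [1, 2, 3]` → x = [1, 2, 3]
`y = [4, 5, 6]` → y = [4, 5, 6]
`swap_elements(x, y, 0, 0)` → x = [4, 2, 3]; y = [1, 5, 6]
`print(x, y)` → prints [4, 2, 3] [1, 5, 6]

Answer:
[1, 2, 3] [4, 5, 6]
[4, 2, 3] [1, 5, 6]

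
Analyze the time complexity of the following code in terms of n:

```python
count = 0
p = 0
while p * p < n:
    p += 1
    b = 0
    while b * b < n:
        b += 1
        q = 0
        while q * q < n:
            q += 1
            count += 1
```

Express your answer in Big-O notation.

Each loop level contributes: √n × √n × √n. Multiplying the contributions gives O(n√n).

Answer: O(n√n)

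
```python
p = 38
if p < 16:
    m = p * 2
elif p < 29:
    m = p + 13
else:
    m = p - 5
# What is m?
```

Trace:
`p = 38` → p = 38
`if p < 16: ...` → p < 16 is False, p < 29 is False, take else branch → m = 33
So m = 33

Answer: 33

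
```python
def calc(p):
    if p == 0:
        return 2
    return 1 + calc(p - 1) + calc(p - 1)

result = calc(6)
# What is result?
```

calc(p) = 1 + 2·calc(p-1), calc(0)=2. Closed form: (2+1)·2^6 - 1 = 191.

Answer: 191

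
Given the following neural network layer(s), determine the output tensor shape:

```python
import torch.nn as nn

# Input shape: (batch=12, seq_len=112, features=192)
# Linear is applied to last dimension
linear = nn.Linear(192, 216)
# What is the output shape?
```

Input: (12, 112, 192) -> Output: (12, 112, 216)

Answer: (12, 112, 216)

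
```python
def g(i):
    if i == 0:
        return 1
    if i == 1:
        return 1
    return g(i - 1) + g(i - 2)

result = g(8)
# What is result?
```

Build up from base cases: g(0)=1, g(1)=1, g(2)=2, g(3)=3, g(4)=5, g(5)=8, g(6)=13, ..., g(8)=34

Answer: 34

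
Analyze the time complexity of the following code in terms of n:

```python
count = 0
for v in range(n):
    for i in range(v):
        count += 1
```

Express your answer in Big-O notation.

Each loop level contributes: n × n. Multiplying the contributions gives O(n^2).

Answer: O(n^2)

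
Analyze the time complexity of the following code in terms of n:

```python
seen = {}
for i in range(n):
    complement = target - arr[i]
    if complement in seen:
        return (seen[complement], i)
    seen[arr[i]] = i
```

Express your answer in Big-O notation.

This is Two sum with hash map. Time complexity: O(n).

Answer: O(n)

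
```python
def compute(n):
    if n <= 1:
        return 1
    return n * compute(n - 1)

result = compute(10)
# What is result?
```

compute(10) = 10 * 9 * 8 * 7 * 6 * 5 * 4 * 3 * 2 * 1 = 3628800

Answer: 3628800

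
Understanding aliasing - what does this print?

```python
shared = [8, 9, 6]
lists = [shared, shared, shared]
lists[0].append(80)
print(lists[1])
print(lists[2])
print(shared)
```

Key concept: list of same reference.
Step by step:
`shared = [8, 9, 6]` → shared = [8, 9, 6]
`lists = [shared, shared, shared]` → lists = [[8, 9, 6], [8, 9, 6], [8, 9, 6]]
`lists[0].append(80)` → shared = [8, 9, 6, 80]; lists = [[8, 9, 6, 80], [8, 9, 6, 80], [8, 9, 6, 80]]
`print(lists[1])` → prints [8, 9, 6, 80]
`print(lists[2])` → prints [8, 9, 6, 80]
`print(shared)` → prints [8, 9, 6, 80]

Answer:
[8, 9, 6, 80]
[8, 9, 6, 80]
[8, 9, 6, 80]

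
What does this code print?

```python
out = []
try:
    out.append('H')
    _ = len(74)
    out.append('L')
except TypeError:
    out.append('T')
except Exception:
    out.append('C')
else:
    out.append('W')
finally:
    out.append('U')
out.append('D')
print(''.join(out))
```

Execution trace: 'H' (try body) → 'T' (except TypeError) → 'U' (finally) → 'D' (after the try/except). Output: HTUD

Answer: HTUD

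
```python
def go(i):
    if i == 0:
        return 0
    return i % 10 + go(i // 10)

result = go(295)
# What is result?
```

Sum of digits of 295: 5 + 9 + 2 = 16

Answer: 16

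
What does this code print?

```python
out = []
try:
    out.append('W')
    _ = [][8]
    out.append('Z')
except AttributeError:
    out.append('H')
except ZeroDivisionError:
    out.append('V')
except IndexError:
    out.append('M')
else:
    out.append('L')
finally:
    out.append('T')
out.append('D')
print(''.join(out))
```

Execution trace: 'W' (try body) → 'M' (except IndexError) → 'T' (finally) → 'D' (after the try/except). Output: WMTD

Answer: WMTD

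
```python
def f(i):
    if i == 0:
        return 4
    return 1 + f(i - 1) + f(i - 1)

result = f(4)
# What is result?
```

f(i) = 1 + 2·f(i-1), f(0)=4. Closed form: (4+1)·2^4 - 1 = 79.

Answer: 79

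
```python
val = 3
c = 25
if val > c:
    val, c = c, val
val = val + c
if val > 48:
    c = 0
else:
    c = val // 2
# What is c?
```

Trace:
`val = 3` → val = 3
`c = 25` → c = 25
`if val > c: ...` → val > c is False → no variable changes
`val = val + c` → val = 28
`if val > 48: ...` → val > 48 is False, take else branch → c = 14
So c = 14

Answer: 14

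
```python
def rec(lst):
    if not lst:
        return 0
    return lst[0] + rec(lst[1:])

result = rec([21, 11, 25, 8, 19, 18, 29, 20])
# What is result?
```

21 + 11 + 25 + 8 + 19 + 18 + 29 + 20 + 0 = 151

Answer: 151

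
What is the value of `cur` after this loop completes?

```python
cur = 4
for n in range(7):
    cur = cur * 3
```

Multiply by 3, 7 times: 4 * 3^7 = 8748
`cur` takes the values: 4 → 12 → 36 → 108 → 324 → 972 → 2916 → 8748

Answer: 8748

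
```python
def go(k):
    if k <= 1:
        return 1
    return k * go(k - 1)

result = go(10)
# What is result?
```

go(10) = 10 * 9 * 8 * 7 * 6 * 5 * 4 * 3 * 2 * 1 = 3628800

Answer: 3628800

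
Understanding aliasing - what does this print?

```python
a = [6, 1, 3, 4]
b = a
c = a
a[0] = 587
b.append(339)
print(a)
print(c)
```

Key concept: multiple aliases.
Step by step:
`a = [6, 1, 3, 4]` → a = [6, 1, 3, 4]
`b = a` → b = [6, 1, 3, 4] (same object as a)
`c = a` → c = [6, 1, 3, 4] (same object as a, b)
`a[0] = 587` → a = [587, 1, 3, 4] (same object as b, c); b = [587, 1, 3, 4] (same object as a, c); c = [587, 1, 3, 4] (same object as a, b)
`b.append(339)` → a = [587, 1, 3, 4, 339] (same object as b, c); b = [587, 1, 3, 4, 339] (same object as a, c); c = [587, 1, 3, 4, 339] (same object as a, b)
`print(a)` → prints [587, 1, 3, 4, 339]
`print(c)` → prints [587, 1, 3, 4, 339]

Answer:
[587, 1, 3, 4, 339]
[587, 1, 3, 4, 339]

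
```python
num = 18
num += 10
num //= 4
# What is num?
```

Trace:
`num = 18` → num = 18
`num += 10` → num = 28
`num //= 4` → num = 7
So num = 7

Answer: 7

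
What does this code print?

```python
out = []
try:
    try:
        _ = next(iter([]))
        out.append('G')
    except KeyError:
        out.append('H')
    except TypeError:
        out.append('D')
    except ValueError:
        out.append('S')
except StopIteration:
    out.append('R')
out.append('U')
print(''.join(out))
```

Execution trace: 'R' (outer except StopIteration) → 'U' (after the try/except). Output: RU

Answer: RU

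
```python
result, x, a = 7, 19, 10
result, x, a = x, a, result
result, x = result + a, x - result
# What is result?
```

Trace:
`result, x, a = 7, 19, 10` → result = 7; x = 19; a = 10
`result, x, a = x, a, result` → result = 19; x = 10; a = 7
`result, x = result + a, x - result` → result = 26; x = -9
So result = 26

Answer: 26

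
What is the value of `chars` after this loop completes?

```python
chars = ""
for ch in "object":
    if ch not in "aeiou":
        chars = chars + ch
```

Remove vowels from 'object'
`chars` takes the values: "" → "b" → "bj" → "bjc" → "bjct"

Answer: "bjct"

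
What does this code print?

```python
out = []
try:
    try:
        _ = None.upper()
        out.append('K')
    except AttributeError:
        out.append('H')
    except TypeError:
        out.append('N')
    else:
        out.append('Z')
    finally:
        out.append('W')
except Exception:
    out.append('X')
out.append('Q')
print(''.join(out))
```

Execution trace: 'H' (inner except AttributeError) → 'W' (inner finally) → 'Q' (after the try/except). Output: HWQ

Answer: HWQ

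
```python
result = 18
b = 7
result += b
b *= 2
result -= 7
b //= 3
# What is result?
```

Trace:
`result = 18` → result = 18
`b = 7` → b = 7
`result += b` → result = 25
`b *= 2` → b = 14
`result -= 7` → result = 18
`b //= 3` → b = 4
So result = 18

Answer: 18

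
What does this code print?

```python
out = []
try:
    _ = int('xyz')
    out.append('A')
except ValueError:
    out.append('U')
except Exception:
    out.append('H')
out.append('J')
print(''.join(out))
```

Execution trace: 'U' (except ValueError) → 'J' (after the try/except). Output: UJ

Answer: UJ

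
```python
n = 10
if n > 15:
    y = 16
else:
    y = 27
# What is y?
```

Trace:
`n = 10` → n = 10
`if n > 15: ...` → n > 15 is False, take else branch → y = 27
So y = 27

Answer: 27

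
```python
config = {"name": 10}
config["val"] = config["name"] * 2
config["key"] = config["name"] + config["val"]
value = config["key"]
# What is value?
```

Trace:
`config = {"name": 10}` → config = {'name': 10}
`config["val"] = config["name"] * 2` → config = {'name': 10, 'val': 20}
`config["key"] = config["name"] + config["val"]` → config = {'name': 10, 'val': 20, 'key': 30}
`value = config["key"]` → value = 30
So value = 30

Answer: 30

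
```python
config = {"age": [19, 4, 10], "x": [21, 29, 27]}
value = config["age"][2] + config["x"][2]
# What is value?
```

Trace:
`config = {"age": [19, 4, 10], "x": [21, 29, 27]}` → config = {'age': [19, 4, 10], 'x': [21, 29, 27]}
`value = config["age"][2] + config["x"][2]` → value = 37
So value = 37

Answer: 37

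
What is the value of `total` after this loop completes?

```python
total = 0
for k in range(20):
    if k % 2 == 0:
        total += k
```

Sum of even numbers 0 to 19
`total` takes the values: 0 → 2 → 6 → 12 → 20 → 30 → 42 → 56 → 72 → 90

Answer: 90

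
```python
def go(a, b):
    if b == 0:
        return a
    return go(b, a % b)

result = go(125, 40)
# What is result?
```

go(125, 40) -> go(40, 5) -> go(5, 0) -> 5

Answer: 5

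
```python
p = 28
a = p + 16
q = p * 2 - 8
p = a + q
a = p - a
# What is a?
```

Trace:
`p = 28` → p = 28
`a = p + 16` → a = 44
`q = p * 2 - 8` → q = 48
`p = a + q` → p = 92
`a = p - a` → a = 48
So a = 48

Answer: 48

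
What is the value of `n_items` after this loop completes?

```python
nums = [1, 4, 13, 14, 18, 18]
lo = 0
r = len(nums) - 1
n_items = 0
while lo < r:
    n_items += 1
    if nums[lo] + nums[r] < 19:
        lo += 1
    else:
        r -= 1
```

Steps to find pair summing to 19
`n_items` takes the values: 0 → 1 → 2 → 3 → 4 → 5

Answer: 5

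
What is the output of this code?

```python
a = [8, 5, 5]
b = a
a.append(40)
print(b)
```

Key concept: basic list aliasing.
Step by step:
`a = [8, 5, 5]` → a = [8, 5, 5]
`b = a` → b = [8, 5, 5] (same object as a)
`a.append(40)` → a = [8, 5, 5, 40] (same object as b); b = [8, 5, 5, 40] (same object as a)
`print(b)` → prints [8, 5, 5, 40]

Answer: [8, 5, 5, 40]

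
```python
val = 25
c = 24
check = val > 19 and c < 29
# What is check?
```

Trace:
`val = 25` → val = 25
`c = 24` → c = 24
`check = val > 19 and c < 29` → check = True
So check = True

Answer: True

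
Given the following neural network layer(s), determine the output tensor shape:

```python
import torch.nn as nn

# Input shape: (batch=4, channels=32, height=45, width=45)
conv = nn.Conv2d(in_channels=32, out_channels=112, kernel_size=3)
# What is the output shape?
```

Input: (4, 32, 45, 45) -> Output: (4, 112, 43, 43)

Answer: (4, 112, 43, 43)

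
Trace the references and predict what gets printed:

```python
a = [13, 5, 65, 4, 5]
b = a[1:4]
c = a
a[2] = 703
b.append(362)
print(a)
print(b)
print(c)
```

Key concept: slice vs alias.
Step by step:
`a = [13, 5, 65, 4, 5]` → a = [13, 5, 65, 4, 5]
`b = a[1:4]` → b = [5, 65, 4]
`c = a` → c = [13, 5, 65, 4, 5] (same object as a)
`a[2] = 703` → a = [13, 5, 703, 4, 5] (same object as c); c = [13, 5, 703, 4, 5] (same object as a)
`b.append(362)` → b = [5, 65, 4, 362]
`print(a)` → prints [13, 5, 703, 4, 5]
`print(b)` → prints [5, 65, 4, 362]
`print(c)` → prints [13, 5, 703, 4, 5]

Answer:
[13, 5, 703, 4, 5]
[5, 65, 4, 362]
[13, 5, 703, 4, 5]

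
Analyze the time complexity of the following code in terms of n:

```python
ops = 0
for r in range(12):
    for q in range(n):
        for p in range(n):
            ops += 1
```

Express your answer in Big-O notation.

Each loop level contributes: 1 × n × n. Multiplying the contributions gives O(n^2).

Answer: O(n^2)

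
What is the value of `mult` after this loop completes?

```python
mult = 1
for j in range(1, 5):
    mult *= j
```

4! = 24
`mult` takes the values: 1 → 2 → 6 → 24

Answer: 24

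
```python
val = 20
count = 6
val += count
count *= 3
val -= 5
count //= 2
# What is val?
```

Trace:
`val = 20` → val = 20
`count = 6` → count = 6
`val += count` → val = 26
`count *= 3` → count = 18
`val -= 5` → val = 21
`count //= 2` → count = 9
So val = 21

Answer: 21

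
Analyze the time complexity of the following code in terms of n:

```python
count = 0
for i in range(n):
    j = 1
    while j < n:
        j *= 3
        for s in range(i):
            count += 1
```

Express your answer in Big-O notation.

Each loop level contributes: n × log n × n. Multiplying the contributions gives O(n^2 log n).

Answer: O(n^2 log n)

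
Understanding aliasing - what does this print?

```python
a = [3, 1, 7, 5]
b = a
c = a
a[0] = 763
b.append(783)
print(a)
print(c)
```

Key concept: multiple aliases.
Step by step:
`a = [3, 1, 7, 5]` → a = [3, 1, 7, 5]
`b = a` → b = [3, 1, 7, 5] (same object as a)
`c = a` → c = [3, 1, 7, 5] (same object as a, b)
`a[0] = 763` → a = [763, 1, 7, 5] (same object as b, c); b = [763, 1, 7, 5] (same object as a, c); c = [763, 1, 7, 5] (same object as a, b)
`b.append(783)` → a = [763, 1, 7, 5, 783] (same object as b, c); b = [763, 1, 7, 5, 783] (same object as a, c); c = [763, 1, 7, 5, 783] (same object as a, b)
`print(a)` → prints [763, 1, 7, 5, 783]
`print(c)` → prints [763, 1, 7, 5, 783]

Answer:
[763, 1, 7, 5, 783]
[763, 1, 7, 5, 783]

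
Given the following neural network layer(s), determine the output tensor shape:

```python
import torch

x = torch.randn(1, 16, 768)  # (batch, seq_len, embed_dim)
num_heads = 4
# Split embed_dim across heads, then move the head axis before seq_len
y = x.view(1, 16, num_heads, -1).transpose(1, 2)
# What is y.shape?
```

Input: (1, 16, 768) -> head_dim = 768 // 4 = 192; after view: (1, 16, 4, 192) -> after transpose(1, 2): (1, 4, 16, 192) -> Output: (1, 4, 16, 192)

Answer: (1, 4, 16, 192)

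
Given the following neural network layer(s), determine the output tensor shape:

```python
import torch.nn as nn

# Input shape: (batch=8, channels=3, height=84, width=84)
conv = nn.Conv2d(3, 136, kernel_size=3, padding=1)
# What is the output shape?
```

Input: (8, 3, 84, 84) -> Output: (8, 136, 84, 84)

Answer: (8, 136, 84, 84)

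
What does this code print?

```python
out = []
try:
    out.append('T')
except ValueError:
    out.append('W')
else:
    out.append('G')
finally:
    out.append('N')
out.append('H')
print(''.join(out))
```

Execution trace: 'T' (try body, no exception) → 'G' (else) → 'N' (finally) → 'H' (after the try/except). Output: TGNH

Answer: TGNH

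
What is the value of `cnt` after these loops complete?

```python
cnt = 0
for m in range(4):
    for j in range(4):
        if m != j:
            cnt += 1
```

4² - 4 (exclude diagonal)
`cnt` takes the values: 0 → 1 → 2 → 3 → 4 → 5 → 6 → 7 → 8 → 9 → 10 → 11 → 12

Answer: 12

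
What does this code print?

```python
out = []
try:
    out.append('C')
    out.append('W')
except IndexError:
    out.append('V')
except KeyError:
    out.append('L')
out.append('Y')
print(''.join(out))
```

Execution trace: 'C' (try body) → 'W' (try body, no exception) → 'Y' (after the try/except). Output: CWY

Answer: CWY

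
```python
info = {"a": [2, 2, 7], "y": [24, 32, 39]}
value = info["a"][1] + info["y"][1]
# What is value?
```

Trace:
`info = {"a": [2, 2, 7], "y": [24, 32, 39]}` → info = {'a': [2, 2, 7], 'y': [24, 32, 39]}
`value = info["a"][1] + info["y"][1]` → value = 34
So value = 34

Answer: 34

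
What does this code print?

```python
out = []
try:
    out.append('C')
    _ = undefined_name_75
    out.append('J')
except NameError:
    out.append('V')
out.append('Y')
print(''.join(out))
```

Execution trace: 'C' (try body) → 'V' (except NameError) → 'Y' (after the try/except). Output: CVY

Answer: CVY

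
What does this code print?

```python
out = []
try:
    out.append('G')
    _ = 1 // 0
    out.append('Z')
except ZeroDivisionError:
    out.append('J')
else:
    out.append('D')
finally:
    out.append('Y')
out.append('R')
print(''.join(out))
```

Execution trace: 'G' (try body) → 'J' (except ZeroDivisionError) → 'Y' (finally) → 'R' (after the try/except). Output: GJYR

Answer: GJYR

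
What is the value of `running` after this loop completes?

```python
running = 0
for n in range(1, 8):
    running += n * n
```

Sum of squares 1² to 7² = 140
`running` takes the values: 0 → 1 → 5 → 14 → 30 → 55 → 91 → 140

Answer: 140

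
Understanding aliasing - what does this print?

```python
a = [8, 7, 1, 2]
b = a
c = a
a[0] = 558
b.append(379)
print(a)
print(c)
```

Key concept: multiple aliases.
Step by step:
`a = [8, 7, 1, 2]` → a = [8, 7, 1, 2]
`b = a` → b = [8, 7, 1, 2] (same object as a)
`c = a` → c = [8, 7, 1, 2] (same object as a, b)
`a[0] = 558` → a = [558, 7, 1, 2] (same object as b, c); b = [558, 7, 1, 2] (same object as a, c); c = [558, 7, 1, 2] (same object as a, b)
`b.append(379)` → a = [558, 7, 1, 2, 379] (same object as b, c); b = [558, 7, 1, 2, 379] (same object as a, c); c = [558, 7, 1, 2, 379] (same object as a, b)
`print(a)` → prints [558, 7, 1, 2, 379]
`print(c)` → prints [558, 7, 1, 2, 379]

Answer:
[558, 7, 1, 2, 379]
[558, 7, 1, 2, 379]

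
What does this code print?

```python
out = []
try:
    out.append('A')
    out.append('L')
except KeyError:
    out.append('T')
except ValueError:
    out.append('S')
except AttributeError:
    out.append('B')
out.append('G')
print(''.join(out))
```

Execution trace: 'A' (try body) → 'L' (try body, no exception) → 'G' (after the try/except). Output: ALG

Answer: ALG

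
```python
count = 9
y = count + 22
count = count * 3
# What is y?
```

Trace:
`count = 9` → count = 9
`y = count + 22` → y = 31
`count = count * 3` → count = 27
So y = 31

Answer: 31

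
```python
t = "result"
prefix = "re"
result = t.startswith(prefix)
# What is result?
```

Trace:
`t = "result"` → t = 'result'
`prefix = "re"` → prefix = 're'
`result = t.startswith(prefix)` → result = True
So result = True

Answer: True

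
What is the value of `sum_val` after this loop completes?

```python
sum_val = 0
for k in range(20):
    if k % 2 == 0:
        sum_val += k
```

Sum of even numbers 0 to 19
`sum_val` takes the values: 0 → 2 → 6 → 12 → 20 → 30 → 42 → 56 → 72 → 90

Answer: 90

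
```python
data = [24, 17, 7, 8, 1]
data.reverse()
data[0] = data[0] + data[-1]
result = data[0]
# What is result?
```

Trace:
`data = [24, 17, 7, 8, 1]` → data = [24, 17, 7, 8, 1]
`data.reverse()` → data = [1, 8, 7, 17, 24]
`data[0] = data[0] + data[-1]` → data = [25, 8, 7, 17, 24]
`result = data[0]` → result = 25
So result = 25

Answer: 25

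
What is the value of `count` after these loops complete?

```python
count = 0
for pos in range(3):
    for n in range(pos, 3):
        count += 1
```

Upper triangle: 3 + 2 + ... + 1
`count` takes the values: 0 → 1 → 2 → 3 → 4 → 5 → 6

Answer: 6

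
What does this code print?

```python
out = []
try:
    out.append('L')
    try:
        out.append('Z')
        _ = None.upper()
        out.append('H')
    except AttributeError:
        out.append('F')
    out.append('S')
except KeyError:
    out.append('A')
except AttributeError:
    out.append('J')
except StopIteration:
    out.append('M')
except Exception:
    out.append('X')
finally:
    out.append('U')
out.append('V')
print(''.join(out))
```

Execution trace: 'L' (try body) → 'Z' (inner try body) → 'F' (inner except AttributeError) → 'S' (try body, no exception) → 'U' (finally) → 'V' (after the try/except). Output: LZFSUV

Answer: LZFSUV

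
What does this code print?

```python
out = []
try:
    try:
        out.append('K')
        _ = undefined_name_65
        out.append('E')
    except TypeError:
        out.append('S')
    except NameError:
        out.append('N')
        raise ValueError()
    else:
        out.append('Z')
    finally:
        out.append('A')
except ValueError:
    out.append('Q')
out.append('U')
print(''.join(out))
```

Execution trace: 'K' (inner try body) → 'N' (inner except NameError) → 'A' (inner finally) → 'Q' (outer except ValueError) → 'U' (after the try/except). Output: KNAQU

Answer: KNAQU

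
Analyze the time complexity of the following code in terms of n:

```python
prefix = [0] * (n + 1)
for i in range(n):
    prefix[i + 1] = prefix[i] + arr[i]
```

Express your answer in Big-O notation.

This is Prefix sum computation. Time complexity: O(n).

Answer: O(n)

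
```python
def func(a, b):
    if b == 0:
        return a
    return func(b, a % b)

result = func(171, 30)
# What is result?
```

func(171, 30) -> func(30, 21) -> func(21, 9) -> func(9, 3) -> func(3, 0) -> 3

Answer: 3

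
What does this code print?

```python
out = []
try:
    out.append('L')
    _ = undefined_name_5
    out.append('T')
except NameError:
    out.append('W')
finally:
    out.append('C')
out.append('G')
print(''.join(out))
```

Execution trace: 'L' (try body) → 'W' (except NameError) → 'C' (finally) → 'G' (after the try/except). Output: LWCG

Answer: LWCG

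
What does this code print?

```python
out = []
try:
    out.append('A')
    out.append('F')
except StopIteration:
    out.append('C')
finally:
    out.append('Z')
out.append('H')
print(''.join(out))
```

Execution trace: 'A' (try body) → 'F' (try body, no exception) → 'Z' (finally) → 'H' (after the try/except). Output: AFZH

Answer: AFZH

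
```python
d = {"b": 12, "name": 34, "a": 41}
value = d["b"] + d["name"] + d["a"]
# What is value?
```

Trace:
`d = {"b": 12, "name": 34, "a": 41}` → d = {'b': 12, 'name': 34, 'a': 41}
`value = d["b"] + d["name"] + d["a"]` → value = 87
So value = 87

Answer: 87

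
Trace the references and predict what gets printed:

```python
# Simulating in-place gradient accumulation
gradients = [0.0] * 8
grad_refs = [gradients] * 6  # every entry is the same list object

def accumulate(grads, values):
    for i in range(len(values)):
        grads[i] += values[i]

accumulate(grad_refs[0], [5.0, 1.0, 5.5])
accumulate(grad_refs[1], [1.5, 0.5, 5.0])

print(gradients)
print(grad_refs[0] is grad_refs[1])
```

Key concept: gradient accumulation aliasing.
Step by step:
`gradients = [0.0] * 8` → gradients = [0.0, 0.0, 0.0, 0.0, 0.0, 0.0, 0.0, 0.0]
`grad_refs = [gradients] * 6` → grad_refs = [[0.0, 0.0, 0.0, 0.0, 0.0, 0.0, 0.0, 0.0], [0.0, 0.0, 0.0, 0.0, 0.0, 0.0, 0.0, 0.0], [0.0, 0.0, 0.0, 0.0, 0.0, 0.0, 0.0, 0.0], [0.0, 0.0, 0.0, 0.0, 0.0, 0.0, 0.0, 0.0], [0.0, 0.0, 0.0, 0.0, 0.0, 0.0, 0.0, 0.0], [0.0, 0.0, 0.0, 0.0, 0.0, 0.0, 0.0, 0.0]]
`accumulate(grad_refs[0], [5.0, 1.0, 5.5])` → gradients = [5.0, 1.0, 5.5, 0.0, 0.0, 0.0, 0.0, 0.0]; grad_refs = [[5.0, 1.0, 5.5, 0.0, 0.0, 0.0, 0.0, 0.0], [5.0, 1.0, 5.5, 0.0, 0.0, 0.0, 0.0, 0.0], [5.0, 1.0, 5.5, 0.0, 0.0, 0.0, 0.0, 0.0], [5.0, 1.0, 5.5, 0.0, 0.0, 0.0, 0.0, 0.0], [5.0, 1.0, 5.5, 0.0, 0.0, 0.0, 0.0, 0.0], [5.0, 1.0, 5.5, 0.0, 0.0, 0.0, 0.0, 0.0]]
`accumulate(grad_refs[1], [1.5, 0.5, 5.0])` → gradients = [6.5, 1.5, 10.5, 0.0, 0.0, 0.0, 0.0, 0.0]; grad_refs = [[6.5, 1.5, 10.5, 0.0, 0.0, 0.0, 0.0, 0.0], [6.5, 1.5, 10.5, 0.0, 0.0, 0.0, 0.0, 0.0], [6.5, 1.5, 10.5, 0.0, 0.0, 0.0, 0.0, 0.0], [6.5, 1.5, 10.5, 0.0, 0.0, 0.0, 0.0, 0.0], [6.5, 1.5, 10.5, 0.0, 0.0, 0.0, 0.0, 0.0], [6.5, 1.5, 10.5, 0.0, 0.0, 0.0, 0.0, 0.0]]
`print(gradients)` → prints [6.5, 1.5, 10.5, 0.0, 0.0, 0.0, 0.0, 0.0]
`print(grad_refs[0] is grad_refs[1])` → prints True

Answer:
[6.5, 1.5, 10.5, 0.0, 0.0, 0.0, 0.0, 0.0]
True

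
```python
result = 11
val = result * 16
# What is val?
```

Trace:
`result = 11` → result = 11
`val = result * 16` → val = 176
So val = 176

Answer: 176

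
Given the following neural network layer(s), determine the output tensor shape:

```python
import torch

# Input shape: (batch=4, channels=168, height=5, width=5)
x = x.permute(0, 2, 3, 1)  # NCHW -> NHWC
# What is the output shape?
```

Input: (4, 168, 5, 5) -> Output: (4, 5, 5, 168)

Answer: (4, 5, 5, 168)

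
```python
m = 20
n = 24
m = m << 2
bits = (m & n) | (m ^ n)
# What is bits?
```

Trace:
`m = 20` → m = 20
`n = 24` → n = 24
`m = m << 2` → m = 80
`bits = (m & n) | (m ^ n)` → bits = 88
So bits = 88

Answer: 88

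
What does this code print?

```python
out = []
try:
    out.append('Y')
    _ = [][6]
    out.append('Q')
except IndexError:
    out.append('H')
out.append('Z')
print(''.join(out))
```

Execution trace: 'Y' (try body) → 'H' (except IndexError) → 'Z' (after the try/except). Output: YHZ

Answer: YHZ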